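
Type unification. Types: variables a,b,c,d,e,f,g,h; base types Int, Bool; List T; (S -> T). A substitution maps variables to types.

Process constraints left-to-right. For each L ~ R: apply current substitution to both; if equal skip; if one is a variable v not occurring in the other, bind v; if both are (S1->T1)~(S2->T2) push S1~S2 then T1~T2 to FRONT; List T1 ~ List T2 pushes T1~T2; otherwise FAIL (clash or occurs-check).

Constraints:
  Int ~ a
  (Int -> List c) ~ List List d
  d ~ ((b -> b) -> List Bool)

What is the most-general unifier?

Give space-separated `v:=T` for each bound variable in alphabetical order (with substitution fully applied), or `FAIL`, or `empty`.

Answer: FAIL

Derivation:
step 1: unify Int ~ a  [subst: {-} | 2 pending]
  bind a := Int
step 2: unify (Int -> List c) ~ List List d  [subst: {a:=Int} | 1 pending]
  clash: (Int -> List c) vs List List d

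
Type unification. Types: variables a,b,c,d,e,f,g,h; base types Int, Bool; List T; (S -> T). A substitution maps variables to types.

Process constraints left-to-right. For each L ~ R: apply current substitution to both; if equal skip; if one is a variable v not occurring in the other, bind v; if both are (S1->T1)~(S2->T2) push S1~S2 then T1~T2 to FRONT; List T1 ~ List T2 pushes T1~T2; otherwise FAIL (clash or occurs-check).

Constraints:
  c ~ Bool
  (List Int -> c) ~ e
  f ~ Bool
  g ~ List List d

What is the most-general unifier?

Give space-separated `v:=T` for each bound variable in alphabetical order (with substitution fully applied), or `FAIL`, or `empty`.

Answer: c:=Bool e:=(List Int -> Bool) f:=Bool g:=List List d

Derivation:
step 1: unify c ~ Bool  [subst: {-} | 3 pending]
  bind c := Bool
step 2: unify (List Int -> Bool) ~ e  [subst: {c:=Bool} | 2 pending]
  bind e := (List Int -> Bool)
step 3: unify f ~ Bool  [subst: {c:=Bool, e:=(List Int -> Bool)} | 1 pending]
  bind f := Bool
step 4: unify g ~ List List d  [subst: {c:=Bool, e:=(List Int -> Bool), f:=Bool} | 0 pending]
  bind g := List List d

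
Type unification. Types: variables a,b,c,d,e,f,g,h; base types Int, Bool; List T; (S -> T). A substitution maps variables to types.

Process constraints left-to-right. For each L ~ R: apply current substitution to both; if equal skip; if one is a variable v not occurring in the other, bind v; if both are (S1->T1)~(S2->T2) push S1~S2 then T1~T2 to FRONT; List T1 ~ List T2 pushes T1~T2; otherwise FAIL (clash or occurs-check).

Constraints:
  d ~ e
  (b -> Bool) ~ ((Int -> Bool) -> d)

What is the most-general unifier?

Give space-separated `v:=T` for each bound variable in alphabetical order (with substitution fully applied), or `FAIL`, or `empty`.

Answer: b:=(Int -> Bool) d:=Bool e:=Bool

Derivation:
step 1: unify d ~ e  [subst: {-} | 1 pending]
  bind d := e
step 2: unify (b -> Bool) ~ ((Int -> Bool) -> e)  [subst: {d:=e} | 0 pending]
  -> decompose arrow: push b~(Int -> Bool), Bool~e
step 3: unify b ~ (Int -> Bool)  [subst: {d:=e} | 1 pending]
  bind b := (Int -> Bool)
step 4: unify Bool ~ e  [subst: {d:=e, b:=(Int -> Bool)} | 0 pending]
  bind e := Bool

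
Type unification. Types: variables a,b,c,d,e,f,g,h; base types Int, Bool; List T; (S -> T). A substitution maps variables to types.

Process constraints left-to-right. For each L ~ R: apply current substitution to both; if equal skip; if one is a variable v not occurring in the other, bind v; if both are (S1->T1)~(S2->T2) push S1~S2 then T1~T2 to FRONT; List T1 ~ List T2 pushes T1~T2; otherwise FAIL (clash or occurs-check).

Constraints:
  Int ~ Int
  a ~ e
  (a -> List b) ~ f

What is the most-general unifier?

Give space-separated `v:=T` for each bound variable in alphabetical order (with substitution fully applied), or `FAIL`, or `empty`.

Answer: a:=e f:=(e -> List b)

Derivation:
step 1: unify Int ~ Int  [subst: {-} | 2 pending]
  -> identical, skip
step 2: unify a ~ e  [subst: {-} | 1 pending]
  bind a := e
step 3: unify (e -> List b) ~ f  [subst: {a:=e} | 0 pending]
  bind f := (e -> List b)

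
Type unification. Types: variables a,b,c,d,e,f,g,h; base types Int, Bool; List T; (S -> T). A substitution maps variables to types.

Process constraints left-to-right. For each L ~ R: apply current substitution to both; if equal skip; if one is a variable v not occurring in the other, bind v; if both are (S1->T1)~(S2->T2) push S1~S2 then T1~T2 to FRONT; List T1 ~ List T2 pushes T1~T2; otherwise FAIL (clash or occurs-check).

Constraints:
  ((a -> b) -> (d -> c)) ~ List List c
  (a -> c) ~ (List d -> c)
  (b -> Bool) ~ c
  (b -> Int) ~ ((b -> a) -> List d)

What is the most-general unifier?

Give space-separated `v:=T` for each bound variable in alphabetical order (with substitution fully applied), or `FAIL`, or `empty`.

Answer: FAIL

Derivation:
step 1: unify ((a -> b) -> (d -> c)) ~ List List c  [subst: {-} | 3 pending]
  clash: ((a -> b) -> (d -> c)) vs List List c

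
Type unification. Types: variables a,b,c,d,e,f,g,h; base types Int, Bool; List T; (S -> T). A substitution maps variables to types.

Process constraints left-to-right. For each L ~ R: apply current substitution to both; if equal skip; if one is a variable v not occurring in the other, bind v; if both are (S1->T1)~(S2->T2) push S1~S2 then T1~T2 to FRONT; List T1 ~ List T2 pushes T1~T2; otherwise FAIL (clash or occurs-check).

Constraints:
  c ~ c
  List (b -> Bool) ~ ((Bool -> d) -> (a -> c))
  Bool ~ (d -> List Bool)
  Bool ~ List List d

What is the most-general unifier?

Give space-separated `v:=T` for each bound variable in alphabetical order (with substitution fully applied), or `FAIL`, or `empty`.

step 1: unify c ~ c  [subst: {-} | 3 pending]
  -> identical, skip
step 2: unify List (b -> Bool) ~ ((Bool -> d) -> (a -> c))  [subst: {-} | 2 pending]
  clash: List (b -> Bool) vs ((Bool -> d) -> (a -> c))

Answer: FAIL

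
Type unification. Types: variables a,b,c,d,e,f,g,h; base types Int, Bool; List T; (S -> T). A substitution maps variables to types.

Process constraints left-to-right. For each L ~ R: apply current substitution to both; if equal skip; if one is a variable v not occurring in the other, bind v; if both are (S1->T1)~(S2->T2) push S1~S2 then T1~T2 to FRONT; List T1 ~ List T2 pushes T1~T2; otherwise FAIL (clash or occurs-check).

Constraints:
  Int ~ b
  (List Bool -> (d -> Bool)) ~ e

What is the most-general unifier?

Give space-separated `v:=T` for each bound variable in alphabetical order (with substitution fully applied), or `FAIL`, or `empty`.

Answer: b:=Int e:=(List Bool -> (d -> Bool))

Derivation:
step 1: unify Int ~ b  [subst: {-} | 1 pending]
  bind b := Int
step 2: unify (List Bool -> (d -> Bool)) ~ e  [subst: {b:=Int} | 0 pending]
  bind e := (List Bool -> (d -> Bool))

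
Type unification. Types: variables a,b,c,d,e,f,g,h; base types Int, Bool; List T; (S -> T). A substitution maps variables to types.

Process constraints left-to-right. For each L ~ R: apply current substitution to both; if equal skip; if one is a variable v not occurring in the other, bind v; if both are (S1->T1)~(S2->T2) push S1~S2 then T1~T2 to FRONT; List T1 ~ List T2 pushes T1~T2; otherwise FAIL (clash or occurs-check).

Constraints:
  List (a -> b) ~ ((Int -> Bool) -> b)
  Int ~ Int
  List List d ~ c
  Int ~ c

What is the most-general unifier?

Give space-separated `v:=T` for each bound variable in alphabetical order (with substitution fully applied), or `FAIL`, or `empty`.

step 1: unify List (a -> b) ~ ((Int -> Bool) -> b)  [subst: {-} | 3 pending]
  clash: List (a -> b) vs ((Int -> Bool) -> b)

Answer: FAIL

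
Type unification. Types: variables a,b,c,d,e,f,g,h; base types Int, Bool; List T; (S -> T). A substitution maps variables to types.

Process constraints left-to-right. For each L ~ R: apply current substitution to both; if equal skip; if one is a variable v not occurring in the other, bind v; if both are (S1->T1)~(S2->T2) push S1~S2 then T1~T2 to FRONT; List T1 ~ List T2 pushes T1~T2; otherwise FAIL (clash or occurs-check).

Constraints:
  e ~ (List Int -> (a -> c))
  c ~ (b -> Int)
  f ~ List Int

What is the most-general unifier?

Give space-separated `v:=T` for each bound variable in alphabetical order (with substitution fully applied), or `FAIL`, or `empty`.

Answer: c:=(b -> Int) e:=(List Int -> (a -> (b -> Int))) f:=List Int

Derivation:
step 1: unify e ~ (List Int -> (a -> c))  [subst: {-} | 2 pending]
  bind e := (List Int -> (a -> c))
step 2: unify c ~ (b -> Int)  [subst: {e:=(List Int -> (a -> c))} | 1 pending]
  bind c := (b -> Int)
step 3: unify f ~ List Int  [subst: {e:=(List Int -> (a -> c)), c:=(b -> Int)} | 0 pending]
  bind f := List Int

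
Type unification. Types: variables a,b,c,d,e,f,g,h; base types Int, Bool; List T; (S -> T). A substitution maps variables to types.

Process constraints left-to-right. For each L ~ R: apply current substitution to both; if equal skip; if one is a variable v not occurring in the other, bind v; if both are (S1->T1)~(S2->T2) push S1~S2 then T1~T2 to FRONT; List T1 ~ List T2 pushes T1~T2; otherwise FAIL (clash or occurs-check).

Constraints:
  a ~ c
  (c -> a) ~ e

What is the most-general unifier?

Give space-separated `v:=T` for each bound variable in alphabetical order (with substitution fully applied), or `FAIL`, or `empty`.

step 1: unify a ~ c  [subst: {-} | 1 pending]
  bind a := c
step 2: unify (c -> c) ~ e  [subst: {a:=c} | 0 pending]
  bind e := (c -> c)

Answer: a:=c e:=(c -> c)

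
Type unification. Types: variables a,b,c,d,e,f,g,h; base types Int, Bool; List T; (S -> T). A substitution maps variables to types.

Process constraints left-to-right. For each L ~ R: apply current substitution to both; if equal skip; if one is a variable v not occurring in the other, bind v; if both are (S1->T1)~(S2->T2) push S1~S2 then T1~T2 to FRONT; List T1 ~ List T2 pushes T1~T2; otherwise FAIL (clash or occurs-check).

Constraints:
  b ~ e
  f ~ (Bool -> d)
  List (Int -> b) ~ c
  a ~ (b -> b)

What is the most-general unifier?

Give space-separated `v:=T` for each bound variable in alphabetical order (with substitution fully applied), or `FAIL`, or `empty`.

Answer: a:=(e -> e) b:=e c:=List (Int -> e) f:=(Bool -> d)

Derivation:
step 1: unify b ~ e  [subst: {-} | 3 pending]
  bind b := e
step 2: unify f ~ (Bool -> d)  [subst: {b:=e} | 2 pending]
  bind f := (Bool -> d)
step 3: unify List (Int -> e) ~ c  [subst: {b:=e, f:=(Bool -> d)} | 1 pending]
  bind c := List (Int -> e)
step 4: unify a ~ (e -> e)  [subst: {b:=e, f:=(Bool -> d), c:=List (Int -> e)} | 0 pending]
  bind a := (e -> e)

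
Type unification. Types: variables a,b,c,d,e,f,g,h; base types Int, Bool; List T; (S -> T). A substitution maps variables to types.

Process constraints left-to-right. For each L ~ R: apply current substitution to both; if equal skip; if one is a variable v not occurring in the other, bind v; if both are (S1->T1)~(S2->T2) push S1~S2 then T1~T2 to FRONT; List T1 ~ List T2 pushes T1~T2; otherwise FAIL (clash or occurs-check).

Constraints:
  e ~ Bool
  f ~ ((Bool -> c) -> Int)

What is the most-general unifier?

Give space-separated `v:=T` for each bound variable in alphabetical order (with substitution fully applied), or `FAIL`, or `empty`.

step 1: unify e ~ Bool  [subst: {-} | 1 pending]
  bind e := Bool
step 2: unify f ~ ((Bool -> c) -> Int)  [subst: {e:=Bool} | 0 pending]
  bind f := ((Bool -> c) -> Int)

Answer: e:=Bool f:=((Bool -> c) -> Int)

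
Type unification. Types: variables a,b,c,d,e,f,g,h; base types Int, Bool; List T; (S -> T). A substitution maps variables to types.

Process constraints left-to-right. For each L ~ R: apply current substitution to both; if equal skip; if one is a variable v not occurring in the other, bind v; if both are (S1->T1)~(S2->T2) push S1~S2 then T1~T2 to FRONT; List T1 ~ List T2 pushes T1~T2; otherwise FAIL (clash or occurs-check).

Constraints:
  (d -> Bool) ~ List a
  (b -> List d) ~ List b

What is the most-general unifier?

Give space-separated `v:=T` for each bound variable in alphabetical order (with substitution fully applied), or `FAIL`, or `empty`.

Answer: FAIL

Derivation:
step 1: unify (d -> Bool) ~ List a  [subst: {-} | 1 pending]
  clash: (d -> Bool) vs List a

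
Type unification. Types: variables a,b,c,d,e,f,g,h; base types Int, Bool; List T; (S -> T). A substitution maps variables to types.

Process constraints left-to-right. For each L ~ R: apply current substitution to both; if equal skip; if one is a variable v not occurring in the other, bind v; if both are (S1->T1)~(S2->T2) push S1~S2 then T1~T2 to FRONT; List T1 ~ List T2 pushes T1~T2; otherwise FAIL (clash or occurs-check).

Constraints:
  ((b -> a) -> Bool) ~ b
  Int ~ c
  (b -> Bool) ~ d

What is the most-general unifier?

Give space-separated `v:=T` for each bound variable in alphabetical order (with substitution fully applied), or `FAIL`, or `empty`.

step 1: unify ((b -> a) -> Bool) ~ b  [subst: {-} | 2 pending]
  occurs-check fail

Answer: FAIL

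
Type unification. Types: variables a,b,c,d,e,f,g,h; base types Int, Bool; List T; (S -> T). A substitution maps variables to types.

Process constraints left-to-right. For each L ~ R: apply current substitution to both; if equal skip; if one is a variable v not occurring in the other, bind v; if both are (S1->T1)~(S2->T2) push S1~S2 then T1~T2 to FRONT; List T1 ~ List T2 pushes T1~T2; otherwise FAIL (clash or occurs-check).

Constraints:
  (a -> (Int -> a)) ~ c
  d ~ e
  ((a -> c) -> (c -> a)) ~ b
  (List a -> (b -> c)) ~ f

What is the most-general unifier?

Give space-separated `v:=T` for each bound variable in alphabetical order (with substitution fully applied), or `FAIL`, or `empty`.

step 1: unify (a -> (Int -> a)) ~ c  [subst: {-} | 3 pending]
  bind c := (a -> (Int -> a))
step 2: unify d ~ e  [subst: {c:=(a -> (Int -> a))} | 2 pending]
  bind d := e
step 3: unify ((a -> (a -> (Int -> a))) -> ((a -> (Int -> a)) -> a)) ~ b  [subst: {c:=(a -> (Int -> a)), d:=e} | 1 pending]
  bind b := ((a -> (a -> (Int -> a))) -> ((a -> (Int -> a)) -> a))
step 4: unify (List a -> (((a -> (a -> (Int -> a))) -> ((a -> (Int -> a)) -> a)) -> (a -> (Int -> a)))) ~ f  [subst: {c:=(a -> (Int -> a)), d:=e, b:=((a -> (a -> (Int -> a))) -> ((a -> (Int -> a)) -> a))} | 0 pending]
  bind f := (List a -> (((a -> (a -> (Int -> a))) -> ((a -> (Int -> a)) -> a)) -> (a -> (Int -> a))))

Answer: b:=((a -> (a -> (Int -> a))) -> ((a -> (Int -> a)) -> a)) c:=(a -> (Int -> a)) d:=e f:=(List a -> (((a -> (a -> (Int -> a))) -> ((a -> (Int -> a)) -> a)) -> (a -> (Int -> a))))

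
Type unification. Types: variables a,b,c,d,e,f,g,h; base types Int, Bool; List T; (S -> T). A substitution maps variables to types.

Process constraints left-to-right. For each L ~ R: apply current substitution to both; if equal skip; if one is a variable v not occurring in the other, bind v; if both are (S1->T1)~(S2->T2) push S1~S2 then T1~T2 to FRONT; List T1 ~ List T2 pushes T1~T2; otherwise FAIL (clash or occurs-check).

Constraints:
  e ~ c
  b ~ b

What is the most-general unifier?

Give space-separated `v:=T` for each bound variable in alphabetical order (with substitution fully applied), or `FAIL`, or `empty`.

step 1: unify e ~ c  [subst: {-} | 1 pending]
  bind e := c
step 2: unify b ~ b  [subst: {e:=c} | 0 pending]
  -> identical, skip

Answer: e:=c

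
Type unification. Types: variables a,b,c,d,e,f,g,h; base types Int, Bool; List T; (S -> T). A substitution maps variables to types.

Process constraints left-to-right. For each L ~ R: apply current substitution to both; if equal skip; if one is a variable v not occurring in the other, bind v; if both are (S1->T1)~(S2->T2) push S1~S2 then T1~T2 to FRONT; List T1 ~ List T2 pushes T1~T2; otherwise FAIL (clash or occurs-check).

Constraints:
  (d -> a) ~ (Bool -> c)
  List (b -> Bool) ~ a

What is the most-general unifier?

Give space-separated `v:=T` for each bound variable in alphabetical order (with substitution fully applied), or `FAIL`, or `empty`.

step 1: unify (d -> a) ~ (Bool -> c)  [subst: {-} | 1 pending]
  -> decompose arrow: push d~Bool, a~c
step 2: unify d ~ Bool  [subst: {-} | 2 pending]
  bind d := Bool
step 3: unify a ~ c  [subst: {d:=Bool} | 1 pending]
  bind a := c
step 4: unify List (b -> Bool) ~ c  [subst: {d:=Bool, a:=c} | 0 pending]
  bind c := List (b -> Bool)

Answer: a:=List (b -> Bool) c:=List (b -> Bool) d:=Bool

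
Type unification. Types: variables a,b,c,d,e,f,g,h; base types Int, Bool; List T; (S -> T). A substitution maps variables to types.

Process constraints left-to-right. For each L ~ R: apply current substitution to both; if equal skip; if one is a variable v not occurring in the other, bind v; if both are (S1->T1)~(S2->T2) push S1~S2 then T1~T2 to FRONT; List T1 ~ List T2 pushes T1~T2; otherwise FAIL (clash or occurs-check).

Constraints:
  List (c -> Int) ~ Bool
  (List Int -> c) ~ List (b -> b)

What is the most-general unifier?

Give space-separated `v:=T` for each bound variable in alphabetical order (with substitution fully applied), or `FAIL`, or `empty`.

step 1: unify List (c -> Int) ~ Bool  [subst: {-} | 1 pending]
  clash: List (c -> Int) vs Bool

Answer: FAIL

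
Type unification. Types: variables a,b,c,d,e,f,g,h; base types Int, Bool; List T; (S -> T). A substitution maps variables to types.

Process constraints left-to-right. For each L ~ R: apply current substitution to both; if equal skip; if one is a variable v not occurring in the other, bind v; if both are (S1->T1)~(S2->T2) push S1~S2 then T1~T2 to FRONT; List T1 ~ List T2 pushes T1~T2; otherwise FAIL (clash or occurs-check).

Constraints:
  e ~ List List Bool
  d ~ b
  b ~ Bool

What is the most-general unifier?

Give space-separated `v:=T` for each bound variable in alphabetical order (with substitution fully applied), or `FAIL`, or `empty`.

step 1: unify e ~ List List Bool  [subst: {-} | 2 pending]
  bind e := List List Bool
step 2: unify d ~ b  [subst: {e:=List List Bool} | 1 pending]
  bind d := b
step 3: unify b ~ Bool  [subst: {e:=List List Bool, d:=b} | 0 pending]
  bind b := Bool

Answer: b:=Bool d:=Bool e:=List List Bool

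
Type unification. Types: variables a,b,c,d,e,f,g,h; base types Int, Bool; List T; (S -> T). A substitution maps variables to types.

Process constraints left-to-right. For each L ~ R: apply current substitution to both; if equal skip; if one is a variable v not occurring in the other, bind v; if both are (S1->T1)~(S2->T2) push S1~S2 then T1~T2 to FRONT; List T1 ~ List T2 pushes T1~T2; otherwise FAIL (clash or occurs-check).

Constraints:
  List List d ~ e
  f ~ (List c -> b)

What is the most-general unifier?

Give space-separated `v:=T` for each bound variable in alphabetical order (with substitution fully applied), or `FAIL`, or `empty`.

Answer: e:=List List d f:=(List c -> b)

Derivation:
step 1: unify List List d ~ e  [subst: {-} | 1 pending]
  bind e := List List d
step 2: unify f ~ (List c -> b)  [subst: {e:=List List d} | 0 pending]
  bind f := (List c -> b)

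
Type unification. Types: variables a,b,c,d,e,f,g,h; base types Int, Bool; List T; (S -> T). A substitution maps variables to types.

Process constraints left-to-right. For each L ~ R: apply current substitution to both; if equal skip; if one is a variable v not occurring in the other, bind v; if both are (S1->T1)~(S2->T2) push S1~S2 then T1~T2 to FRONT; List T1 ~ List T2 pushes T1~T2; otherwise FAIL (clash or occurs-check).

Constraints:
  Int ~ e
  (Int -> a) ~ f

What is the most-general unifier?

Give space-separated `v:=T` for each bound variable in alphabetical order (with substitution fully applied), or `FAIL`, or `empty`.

Answer: e:=Int f:=(Int -> a)

Derivation:
step 1: unify Int ~ e  [subst: {-} | 1 pending]
  bind e := Int
step 2: unify (Int -> a) ~ f  [subst: {e:=Int} | 0 pending]
  bind f := (Int -> a)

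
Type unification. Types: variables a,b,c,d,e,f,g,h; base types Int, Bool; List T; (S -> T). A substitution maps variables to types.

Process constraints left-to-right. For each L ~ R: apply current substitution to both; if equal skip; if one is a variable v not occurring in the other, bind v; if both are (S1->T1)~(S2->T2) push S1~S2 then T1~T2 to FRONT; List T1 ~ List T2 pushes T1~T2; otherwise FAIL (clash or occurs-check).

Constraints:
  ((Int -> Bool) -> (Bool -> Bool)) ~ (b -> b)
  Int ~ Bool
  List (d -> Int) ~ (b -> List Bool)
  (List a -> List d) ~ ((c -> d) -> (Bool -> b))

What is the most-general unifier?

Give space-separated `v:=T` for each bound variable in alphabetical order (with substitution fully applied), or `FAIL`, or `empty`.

step 1: unify ((Int -> Bool) -> (Bool -> Bool)) ~ (b -> b)  [subst: {-} | 3 pending]
  -> decompose arrow: push (Int -> Bool)~b, (Bool -> Bool)~b
step 2: unify (Int -> Bool) ~ b  [subst: {-} | 4 pending]
  bind b := (Int -> Bool)
step 3: unify (Bool -> Bool) ~ (Int -> Bool)  [subst: {b:=(Int -> Bool)} | 3 pending]
  -> decompose arrow: push Bool~Int, Bool~Bool
step 4: unify Bool ~ Int  [subst: {b:=(Int -> Bool)} | 4 pending]
  clash: Bool vs Int

Answer: FAIL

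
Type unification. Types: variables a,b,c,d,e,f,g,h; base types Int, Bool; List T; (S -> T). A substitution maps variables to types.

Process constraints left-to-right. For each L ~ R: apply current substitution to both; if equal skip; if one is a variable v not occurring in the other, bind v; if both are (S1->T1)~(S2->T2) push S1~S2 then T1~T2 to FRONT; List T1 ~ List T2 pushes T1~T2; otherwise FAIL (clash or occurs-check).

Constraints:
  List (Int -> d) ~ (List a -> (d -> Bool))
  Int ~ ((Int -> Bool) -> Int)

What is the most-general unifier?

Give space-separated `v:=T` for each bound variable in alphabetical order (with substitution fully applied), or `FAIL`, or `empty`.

step 1: unify List (Int -> d) ~ (List a -> (d -> Bool))  [subst: {-} | 1 pending]
  clash: List (Int -> d) vs (List a -> (d -> Bool))

Answer: FAIL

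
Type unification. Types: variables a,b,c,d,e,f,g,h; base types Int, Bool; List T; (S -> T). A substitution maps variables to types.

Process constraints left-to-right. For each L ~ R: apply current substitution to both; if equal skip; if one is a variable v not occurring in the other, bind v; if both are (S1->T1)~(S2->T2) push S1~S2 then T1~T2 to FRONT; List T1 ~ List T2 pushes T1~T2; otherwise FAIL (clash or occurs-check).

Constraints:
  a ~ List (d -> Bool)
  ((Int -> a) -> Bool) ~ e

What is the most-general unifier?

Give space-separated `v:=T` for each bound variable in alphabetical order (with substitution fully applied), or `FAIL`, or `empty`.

Answer: a:=List (d -> Bool) e:=((Int -> List (d -> Bool)) -> Bool)

Derivation:
step 1: unify a ~ List (d -> Bool)  [subst: {-} | 1 pending]
  bind a := List (d -> Bool)
step 2: unify ((Int -> List (d -> Bool)) -> Bool) ~ e  [subst: {a:=List (d -> Bool)} | 0 pending]
  bind e := ((Int -> List (d -> Bool)) -> Bool)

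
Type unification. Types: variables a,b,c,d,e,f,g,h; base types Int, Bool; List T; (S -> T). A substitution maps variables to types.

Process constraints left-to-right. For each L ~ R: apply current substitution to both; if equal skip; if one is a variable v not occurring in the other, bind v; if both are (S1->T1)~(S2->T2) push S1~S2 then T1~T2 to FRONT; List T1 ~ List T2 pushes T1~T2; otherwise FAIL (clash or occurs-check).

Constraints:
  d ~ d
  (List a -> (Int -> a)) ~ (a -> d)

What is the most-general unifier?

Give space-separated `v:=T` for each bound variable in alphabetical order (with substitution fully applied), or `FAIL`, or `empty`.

step 1: unify d ~ d  [subst: {-} | 1 pending]
  -> identical, skip
step 2: unify (List a -> (Int -> a)) ~ (a -> d)  [subst: {-} | 0 pending]
  -> decompose arrow: push List a~a, (Int -> a)~d
step 3: unify List a ~ a  [subst: {-} | 1 pending]
  occurs-check fail

Answer: FAIL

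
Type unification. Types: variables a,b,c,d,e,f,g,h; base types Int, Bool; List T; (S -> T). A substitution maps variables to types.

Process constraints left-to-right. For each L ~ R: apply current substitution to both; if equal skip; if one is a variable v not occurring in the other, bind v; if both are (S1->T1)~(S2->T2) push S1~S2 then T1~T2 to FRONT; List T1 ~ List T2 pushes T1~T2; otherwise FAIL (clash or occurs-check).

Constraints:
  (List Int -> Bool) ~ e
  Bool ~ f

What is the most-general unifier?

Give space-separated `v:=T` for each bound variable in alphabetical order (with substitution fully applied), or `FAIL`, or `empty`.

step 1: unify (List Int -> Bool) ~ e  [subst: {-} | 1 pending]
  bind e := (List Int -> Bool)
step 2: unify Bool ~ f  [subst: {e:=(List Int -> Bool)} | 0 pending]
  bind f := Bool

Answer: e:=(List Int -> Bool) f:=Bool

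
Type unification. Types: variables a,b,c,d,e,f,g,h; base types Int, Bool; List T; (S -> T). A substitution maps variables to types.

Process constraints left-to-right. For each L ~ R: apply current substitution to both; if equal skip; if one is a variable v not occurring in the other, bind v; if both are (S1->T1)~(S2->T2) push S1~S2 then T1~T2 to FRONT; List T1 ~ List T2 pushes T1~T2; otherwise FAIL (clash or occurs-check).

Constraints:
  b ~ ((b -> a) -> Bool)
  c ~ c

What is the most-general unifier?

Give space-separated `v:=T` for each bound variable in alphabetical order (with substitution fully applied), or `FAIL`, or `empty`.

Answer: FAIL

Derivation:
step 1: unify b ~ ((b -> a) -> Bool)  [subst: {-} | 1 pending]
  occurs-check fail: b in ((b -> a) -> Bool)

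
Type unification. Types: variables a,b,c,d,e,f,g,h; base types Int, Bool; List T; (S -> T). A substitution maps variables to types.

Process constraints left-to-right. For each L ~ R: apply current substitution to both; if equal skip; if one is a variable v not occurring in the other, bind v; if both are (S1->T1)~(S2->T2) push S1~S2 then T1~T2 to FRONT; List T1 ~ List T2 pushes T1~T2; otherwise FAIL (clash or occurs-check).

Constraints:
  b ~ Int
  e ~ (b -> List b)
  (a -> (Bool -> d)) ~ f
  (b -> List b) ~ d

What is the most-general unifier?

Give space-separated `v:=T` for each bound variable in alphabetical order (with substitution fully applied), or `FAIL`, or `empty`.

step 1: unify b ~ Int  [subst: {-} | 3 pending]
  bind b := Int
step 2: unify e ~ (Int -> List Int)  [subst: {b:=Int} | 2 pending]
  bind e := (Int -> List Int)
step 3: unify (a -> (Bool -> d)) ~ f  [subst: {b:=Int, e:=(Int -> List Int)} | 1 pending]
  bind f := (a -> (Bool -> d))
step 4: unify (Int -> List Int) ~ d  [subst: {b:=Int, e:=(Int -> List Int), f:=(a -> (Bool -> d))} | 0 pending]
  bind d := (Int -> List Int)

Answer: b:=Int d:=(Int -> List Int) e:=(Int -> List Int) f:=(a -> (Bool -> (Int -> List Int)))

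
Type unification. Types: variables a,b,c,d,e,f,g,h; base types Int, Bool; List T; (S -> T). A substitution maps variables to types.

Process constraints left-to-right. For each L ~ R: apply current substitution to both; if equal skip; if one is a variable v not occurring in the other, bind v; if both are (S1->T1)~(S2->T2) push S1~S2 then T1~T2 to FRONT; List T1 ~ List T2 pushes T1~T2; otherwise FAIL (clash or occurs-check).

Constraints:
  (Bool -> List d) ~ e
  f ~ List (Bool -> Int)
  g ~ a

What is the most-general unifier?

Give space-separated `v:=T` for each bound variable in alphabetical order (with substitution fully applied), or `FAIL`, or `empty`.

step 1: unify (Bool -> List d) ~ e  [subst: {-} | 2 pending]
  bind e := (Bool -> List d)
step 2: unify f ~ List (Bool -> Int)  [subst: {e:=(Bool -> List d)} | 1 pending]
  bind f := List (Bool -> Int)
step 3: unify g ~ a  [subst: {e:=(Bool -> List d), f:=List (Bool -> Int)} | 0 pending]
  bind g := a

Answer: e:=(Bool -> List d) f:=List (Bool -> Int) g:=a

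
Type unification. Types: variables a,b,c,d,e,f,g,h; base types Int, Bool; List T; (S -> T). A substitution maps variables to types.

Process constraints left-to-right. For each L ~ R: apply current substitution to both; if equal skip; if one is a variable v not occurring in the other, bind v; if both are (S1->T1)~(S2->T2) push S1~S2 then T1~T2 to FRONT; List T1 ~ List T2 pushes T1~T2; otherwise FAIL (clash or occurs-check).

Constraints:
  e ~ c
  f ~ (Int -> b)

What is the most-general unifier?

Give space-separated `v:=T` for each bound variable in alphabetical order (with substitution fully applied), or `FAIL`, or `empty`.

Answer: e:=c f:=(Int -> b)

Derivation:
step 1: unify e ~ c  [subst: {-} | 1 pending]
  bind e := c
step 2: unify f ~ (Int -> b)  [subst: {e:=c} | 0 pending]
  bind f := (Int -> b)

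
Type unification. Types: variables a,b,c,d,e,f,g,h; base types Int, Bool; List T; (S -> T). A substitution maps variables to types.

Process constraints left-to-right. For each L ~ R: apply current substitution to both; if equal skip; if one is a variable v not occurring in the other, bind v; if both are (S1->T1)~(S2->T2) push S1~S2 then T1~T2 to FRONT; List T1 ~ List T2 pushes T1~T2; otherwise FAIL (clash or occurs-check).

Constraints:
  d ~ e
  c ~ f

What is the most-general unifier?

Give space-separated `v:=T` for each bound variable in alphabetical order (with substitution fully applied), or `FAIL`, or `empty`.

Answer: c:=f d:=e

Derivation:
step 1: unify d ~ e  [subst: {-} | 1 pending]
  bind d := e
step 2: unify c ~ f  [subst: {d:=e} | 0 pending]
  bind c := f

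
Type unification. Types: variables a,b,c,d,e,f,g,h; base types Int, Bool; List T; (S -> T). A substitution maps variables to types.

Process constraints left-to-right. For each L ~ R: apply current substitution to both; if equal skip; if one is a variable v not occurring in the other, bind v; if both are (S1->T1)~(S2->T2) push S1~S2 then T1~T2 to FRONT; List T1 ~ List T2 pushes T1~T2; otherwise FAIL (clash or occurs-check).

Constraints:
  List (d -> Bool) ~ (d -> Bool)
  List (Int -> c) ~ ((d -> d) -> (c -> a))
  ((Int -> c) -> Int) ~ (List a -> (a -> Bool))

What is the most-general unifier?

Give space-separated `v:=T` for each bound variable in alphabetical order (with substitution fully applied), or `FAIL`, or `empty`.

Answer: FAIL

Derivation:
step 1: unify List (d -> Bool) ~ (d -> Bool)  [subst: {-} | 2 pending]
  clash: List (d -> Bool) vs (d -> Bool)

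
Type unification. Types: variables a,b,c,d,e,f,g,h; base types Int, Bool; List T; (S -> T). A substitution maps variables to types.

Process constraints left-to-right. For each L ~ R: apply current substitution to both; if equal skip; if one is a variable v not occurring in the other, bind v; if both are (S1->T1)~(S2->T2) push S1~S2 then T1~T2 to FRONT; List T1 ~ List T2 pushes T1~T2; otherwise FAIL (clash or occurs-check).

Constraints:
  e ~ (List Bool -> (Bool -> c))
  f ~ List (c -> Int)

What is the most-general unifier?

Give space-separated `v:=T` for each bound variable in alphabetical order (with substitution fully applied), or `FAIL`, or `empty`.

Answer: e:=(List Bool -> (Bool -> c)) f:=List (c -> Int)

Derivation:
step 1: unify e ~ (List Bool -> (Bool -> c))  [subst: {-} | 1 pending]
  bind e := (List Bool -> (Bool -> c))
step 2: unify f ~ List (c -> Int)  [subst: {e:=(List Bool -> (Bool -> c))} | 0 pending]
  bind f := List (c -> Int)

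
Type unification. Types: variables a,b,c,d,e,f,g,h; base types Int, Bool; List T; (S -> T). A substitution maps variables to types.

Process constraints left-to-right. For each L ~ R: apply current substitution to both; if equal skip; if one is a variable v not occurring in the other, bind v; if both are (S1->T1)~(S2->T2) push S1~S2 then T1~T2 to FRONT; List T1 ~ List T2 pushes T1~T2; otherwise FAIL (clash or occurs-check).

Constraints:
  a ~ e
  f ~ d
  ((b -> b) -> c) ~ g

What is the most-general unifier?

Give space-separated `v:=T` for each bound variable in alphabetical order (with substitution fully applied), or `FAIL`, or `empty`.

Answer: a:=e f:=d g:=((b -> b) -> c)

Derivation:
step 1: unify a ~ e  [subst: {-} | 2 pending]
  bind a := e
step 2: unify f ~ d  [subst: {a:=e} | 1 pending]
  bind f := d
step 3: unify ((b -> b) -> c) ~ g  [subst: {a:=e, f:=d} | 0 pending]
  bind g := ((b -> b) -> c)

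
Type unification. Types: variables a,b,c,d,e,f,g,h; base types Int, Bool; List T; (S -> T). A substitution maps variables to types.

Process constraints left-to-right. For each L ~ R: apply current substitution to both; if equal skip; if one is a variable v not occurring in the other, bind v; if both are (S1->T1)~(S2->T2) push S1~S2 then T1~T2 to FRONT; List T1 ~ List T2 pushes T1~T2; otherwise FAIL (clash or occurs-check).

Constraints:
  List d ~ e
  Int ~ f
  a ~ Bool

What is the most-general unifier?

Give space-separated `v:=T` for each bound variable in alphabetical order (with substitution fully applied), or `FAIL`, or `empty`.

step 1: unify List d ~ e  [subst: {-} | 2 pending]
  bind e := List d
step 2: unify Int ~ f  [subst: {e:=List d} | 1 pending]
  bind f := Int
step 3: unify a ~ Bool  [subst: {e:=List d, f:=Int} | 0 pending]
  bind a := Bool

Answer: a:=Bool e:=List d f:=Int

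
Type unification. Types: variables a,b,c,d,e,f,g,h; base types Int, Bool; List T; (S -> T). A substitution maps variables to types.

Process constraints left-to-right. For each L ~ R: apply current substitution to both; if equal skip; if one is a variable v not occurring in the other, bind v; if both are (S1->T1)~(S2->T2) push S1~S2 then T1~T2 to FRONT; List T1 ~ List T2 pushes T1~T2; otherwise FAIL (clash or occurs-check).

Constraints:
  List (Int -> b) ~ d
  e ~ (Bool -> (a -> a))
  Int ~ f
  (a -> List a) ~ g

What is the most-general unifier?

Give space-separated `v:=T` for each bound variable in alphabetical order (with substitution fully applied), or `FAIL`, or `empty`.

step 1: unify List (Int -> b) ~ d  [subst: {-} | 3 pending]
  bind d := List (Int -> b)
step 2: unify e ~ (Bool -> (a -> a))  [subst: {d:=List (Int -> b)} | 2 pending]
  bind e := (Bool -> (a -> a))
step 3: unify Int ~ f  [subst: {d:=List (Int -> b), e:=(Bool -> (a -> a))} | 1 pending]
  bind f := Int
step 4: unify (a -> List a) ~ g  [subst: {d:=List (Int -> b), e:=(Bool -> (a -> a)), f:=Int} | 0 pending]
  bind g := (a -> List a)

Answer: d:=List (Int -> b) e:=(Bool -> (a -> a)) f:=Int g:=(a -> List a)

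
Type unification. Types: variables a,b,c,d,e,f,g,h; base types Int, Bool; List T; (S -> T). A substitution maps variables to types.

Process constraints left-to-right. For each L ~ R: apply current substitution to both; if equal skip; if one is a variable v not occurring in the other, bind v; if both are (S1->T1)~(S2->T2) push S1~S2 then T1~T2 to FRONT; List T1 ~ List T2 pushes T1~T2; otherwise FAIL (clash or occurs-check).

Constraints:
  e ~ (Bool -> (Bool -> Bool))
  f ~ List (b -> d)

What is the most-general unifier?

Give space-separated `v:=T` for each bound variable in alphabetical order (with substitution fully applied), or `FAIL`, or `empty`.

Answer: e:=(Bool -> (Bool -> Bool)) f:=List (b -> d)

Derivation:
step 1: unify e ~ (Bool -> (Bool -> Bool))  [subst: {-} | 1 pending]
  bind e := (Bool -> (Bool -> Bool))
step 2: unify f ~ List (b -> d)  [subst: {e:=(Bool -> (Bool -> Bool))} | 0 pending]
  bind f := List (b -> d)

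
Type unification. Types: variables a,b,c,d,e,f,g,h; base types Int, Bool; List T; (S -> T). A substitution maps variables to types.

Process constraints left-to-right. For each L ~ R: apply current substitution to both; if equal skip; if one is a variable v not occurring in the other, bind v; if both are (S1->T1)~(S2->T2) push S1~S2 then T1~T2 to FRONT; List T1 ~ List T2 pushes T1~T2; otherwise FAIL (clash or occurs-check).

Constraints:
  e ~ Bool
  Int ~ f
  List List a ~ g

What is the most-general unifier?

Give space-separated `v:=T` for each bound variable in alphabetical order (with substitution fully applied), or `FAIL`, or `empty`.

Answer: e:=Bool f:=Int g:=List List a

Derivation:
step 1: unify e ~ Bool  [subst: {-} | 2 pending]
  bind e := Bool
step 2: unify Int ~ f  [subst: {e:=Bool} | 1 pending]
  bind f := Int
step 3: unify List List a ~ g  [subst: {e:=Bool, f:=Int} | 0 pending]
  bind g := List List a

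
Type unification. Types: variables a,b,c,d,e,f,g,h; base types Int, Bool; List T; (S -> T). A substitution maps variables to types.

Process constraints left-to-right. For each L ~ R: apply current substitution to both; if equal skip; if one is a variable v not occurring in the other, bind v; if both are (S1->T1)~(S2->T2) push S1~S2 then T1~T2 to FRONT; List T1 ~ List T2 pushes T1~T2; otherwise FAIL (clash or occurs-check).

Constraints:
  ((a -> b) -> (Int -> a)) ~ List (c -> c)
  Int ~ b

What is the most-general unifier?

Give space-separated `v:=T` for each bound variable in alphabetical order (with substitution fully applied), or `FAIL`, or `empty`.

step 1: unify ((a -> b) -> (Int -> a)) ~ List (c -> c)  [subst: {-} | 1 pending]
  clash: ((a -> b) -> (Int -> a)) vs List (c -> c)

Answer: FAIL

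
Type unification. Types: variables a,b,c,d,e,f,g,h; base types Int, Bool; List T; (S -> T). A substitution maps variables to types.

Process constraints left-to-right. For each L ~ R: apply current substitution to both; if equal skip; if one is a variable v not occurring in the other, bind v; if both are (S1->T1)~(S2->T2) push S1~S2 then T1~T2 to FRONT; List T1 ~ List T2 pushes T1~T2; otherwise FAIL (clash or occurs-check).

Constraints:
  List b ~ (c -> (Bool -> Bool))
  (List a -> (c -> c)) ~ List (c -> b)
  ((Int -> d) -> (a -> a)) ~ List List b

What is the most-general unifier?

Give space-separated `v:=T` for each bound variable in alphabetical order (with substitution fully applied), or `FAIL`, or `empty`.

step 1: unify List b ~ (c -> (Bool -> Bool))  [subst: {-} | 2 pending]
  clash: List b vs (c -> (Bool -> Bool))

Answer: FAIL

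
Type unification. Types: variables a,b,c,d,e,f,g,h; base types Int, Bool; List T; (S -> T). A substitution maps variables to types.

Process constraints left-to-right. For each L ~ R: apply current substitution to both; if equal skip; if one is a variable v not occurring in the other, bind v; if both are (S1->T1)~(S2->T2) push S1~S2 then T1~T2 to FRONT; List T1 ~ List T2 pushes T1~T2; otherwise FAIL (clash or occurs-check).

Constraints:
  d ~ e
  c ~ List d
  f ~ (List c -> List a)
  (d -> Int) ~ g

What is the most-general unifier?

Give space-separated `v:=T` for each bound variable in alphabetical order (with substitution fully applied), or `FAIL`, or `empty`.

Answer: c:=List e d:=e f:=(List List e -> List a) g:=(e -> Int)

Derivation:
step 1: unify d ~ e  [subst: {-} | 3 pending]
  bind d := e
step 2: unify c ~ List e  [subst: {d:=e} | 2 pending]
  bind c := List e
step 3: unify f ~ (List List e -> List a)  [subst: {d:=e, c:=List e} | 1 pending]
  bind f := (List List e -> List a)
step 4: unify (e -> Int) ~ g  [subst: {d:=e, c:=List e, f:=(List List e -> List a)} | 0 pending]
  bind g := (e -> Int)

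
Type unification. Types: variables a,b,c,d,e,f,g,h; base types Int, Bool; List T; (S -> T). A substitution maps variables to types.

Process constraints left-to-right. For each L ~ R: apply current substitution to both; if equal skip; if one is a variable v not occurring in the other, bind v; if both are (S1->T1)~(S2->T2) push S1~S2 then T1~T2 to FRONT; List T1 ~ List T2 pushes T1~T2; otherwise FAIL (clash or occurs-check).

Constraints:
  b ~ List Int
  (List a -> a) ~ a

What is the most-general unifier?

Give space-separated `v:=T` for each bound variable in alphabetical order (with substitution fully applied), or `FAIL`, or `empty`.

Answer: FAIL

Derivation:
step 1: unify b ~ List Int  [subst: {-} | 1 pending]
  bind b := List Int
step 2: unify (List a -> a) ~ a  [subst: {b:=List Int} | 0 pending]
  occurs-check fail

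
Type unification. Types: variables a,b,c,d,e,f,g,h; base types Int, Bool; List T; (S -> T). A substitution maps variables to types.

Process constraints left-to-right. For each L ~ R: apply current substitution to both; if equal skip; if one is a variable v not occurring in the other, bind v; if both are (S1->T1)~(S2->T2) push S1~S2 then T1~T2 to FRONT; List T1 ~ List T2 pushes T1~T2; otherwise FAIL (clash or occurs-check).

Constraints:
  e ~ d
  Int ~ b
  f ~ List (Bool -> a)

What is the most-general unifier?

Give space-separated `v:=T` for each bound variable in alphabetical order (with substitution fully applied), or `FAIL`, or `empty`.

step 1: unify e ~ d  [subst: {-} | 2 pending]
  bind e := d
step 2: unify Int ~ b  [subst: {e:=d} | 1 pending]
  bind b := Int
step 3: unify f ~ List (Bool -> a)  [subst: {e:=d, b:=Int} | 0 pending]
  bind f := List (Bool -> a)

Answer: b:=Int e:=d f:=List (Bool -> a)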